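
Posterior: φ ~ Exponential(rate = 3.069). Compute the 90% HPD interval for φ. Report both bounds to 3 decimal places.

The exponential density is strictly decreasing on [0, ∞), so the HPD interval is anchored at 0: [0, q] with P(φ ≤ q) = 0.90.
q = −ln(1 − 0.90) / 3.069 = 2.3026 / 3.069 = 0.750.

[0.000, 0.750]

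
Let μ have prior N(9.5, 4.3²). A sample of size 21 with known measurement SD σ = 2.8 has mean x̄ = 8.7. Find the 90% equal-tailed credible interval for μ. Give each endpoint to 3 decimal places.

Posterior precision = 1/4.3² + 21/2.8² = 0.0541 + 2.6786 = 2.7327, so posterior SD = 0.6049.
Posterior mean = (9.5/4.3² + 21·8.7/2.8²) / 2.7327 = 8.7158.
Interval: 8.7158 ± 1.645 × 0.6049 → [7.721, 9.711].

[7.721, 9.711]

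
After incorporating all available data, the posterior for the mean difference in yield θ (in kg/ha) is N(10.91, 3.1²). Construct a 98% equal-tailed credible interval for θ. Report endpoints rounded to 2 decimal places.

The posterior is symmetric, so the 98% equal-tailed interval is θ = 10.91 ± z·3.1 with z = 2.326.
Half-width: 2.326 × 3.1 = 7.21.
10.91 − 7.21 = 3.70; 10.91 + 7.21 = 18.12.

[3.70, 18.12]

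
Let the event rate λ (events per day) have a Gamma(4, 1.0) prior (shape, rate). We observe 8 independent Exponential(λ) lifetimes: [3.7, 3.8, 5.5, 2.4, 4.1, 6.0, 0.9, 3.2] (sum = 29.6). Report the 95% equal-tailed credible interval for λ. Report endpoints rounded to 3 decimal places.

[0.203, 0.643]

Posterior: Gamma(4+8, 1.0+29.6) = Gamma(12, 30.6) (shape, rate).
Equal-tailed 95% interval: Gamma(12, 30.6) quantiles at 0.025 and 0.975.
Posterior mean ≈ 0.392, SD ≈ 0.113; a Normal approximation gives roughly [0.170, 0.614].
Exact: lower = 0.203; upper = 0.643.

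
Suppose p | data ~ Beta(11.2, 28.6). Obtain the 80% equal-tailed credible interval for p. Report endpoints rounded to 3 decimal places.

Posterior: Beta(11.2, 28.6).
Equal-tailed 80% interval: the 0.1 and 0.9 quantiles of Beta(11.2, 28.6).
Posterior mean ≈ 0.281, SD ≈ 0.070; a Normal approximation gives roughly [0.191, 0.372].
Exact: F⁻¹(0.1) = 0.193; F⁻¹(0.9) = 0.374.

[0.193, 0.374]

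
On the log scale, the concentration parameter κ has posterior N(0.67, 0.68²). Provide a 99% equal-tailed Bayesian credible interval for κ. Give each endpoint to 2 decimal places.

On the log scale the 99% interval is 0.67 ± 2.576 × 0.68 = [-1.0816, 2.4216].
Exponentiate: [e^-1.0816, e^2.4216] = [0.34, 11.26].

[0.34, 11.26]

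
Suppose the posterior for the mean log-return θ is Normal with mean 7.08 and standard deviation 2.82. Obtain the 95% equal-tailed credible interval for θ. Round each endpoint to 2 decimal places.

[1.55, 12.61]

The posterior is symmetric, so the 95% equal-tailed interval is θ = 7.08 ± z·2.82 with z = 1.960.
Half-width: 1.960 × 2.82 = 5.53.
7.08 − 5.53 = 1.55; 7.08 + 5.53 = 12.61.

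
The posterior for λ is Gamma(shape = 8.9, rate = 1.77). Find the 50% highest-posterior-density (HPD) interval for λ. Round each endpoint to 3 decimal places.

The posterior is unimodal and skewed, so the HPD interval has equal density at both endpoints and is the shortest 50% interval.
Solving f(3.467) = f(5.635) with F(5.635) − F(3.467) = 0.50 gives [3.467, 5.635].
For comparison, the equal-tailed interval is [3.813, 6.040]; the HPD is narrower and shifted toward the mode.

[3.467, 5.635]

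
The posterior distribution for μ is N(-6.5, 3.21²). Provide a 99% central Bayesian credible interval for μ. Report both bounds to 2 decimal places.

[-14.77, 1.77]

The posterior is symmetric, so the 99% equal-tailed interval is μ = -6.5 ± z·3.21 with z = 2.576.
Half-width: 2.576 × 3.21 = 8.27.
-6.5 − 8.27 = -14.77; -6.5 + 8.27 = 1.77.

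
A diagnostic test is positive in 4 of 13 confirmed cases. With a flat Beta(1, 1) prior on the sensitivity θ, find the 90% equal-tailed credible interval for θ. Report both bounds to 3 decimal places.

[0.153, 0.540]

Posterior: Beta(1+4, 1+9) = Beta(5, 10).
Equal-tailed 90% interval: the 0.05 and 0.95 quantiles of Beta(5, 10).
Posterior mean ≈ 0.333, SD ≈ 0.118; a Normal approximation gives roughly [0.139, 0.527].
Exact: F⁻¹(0.05) = 0.153; F⁻¹(0.95) = 0.540.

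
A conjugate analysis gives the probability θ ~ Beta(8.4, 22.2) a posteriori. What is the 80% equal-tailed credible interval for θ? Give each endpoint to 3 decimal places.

[0.176, 0.380]

Posterior: Beta(8.4, 22.2).
Equal-tailed 80% interval: the 0.1 and 0.9 quantiles of Beta(8.4, 22.2).
Posterior mean ≈ 0.275, SD ≈ 0.079; a Normal approximation gives roughly [0.173, 0.376].
Exact: F⁻¹(0.1) = 0.176; F⁻¹(0.9) = 0.380.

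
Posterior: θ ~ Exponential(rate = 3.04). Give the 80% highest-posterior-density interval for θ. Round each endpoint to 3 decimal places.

[0.000, 0.529]

The exponential density is strictly decreasing on [0, ∞), so the HPD interval is anchored at 0: [0, q] with P(θ ≤ q) = 0.80.
q = −ln(1 − 0.80) / 3.04 = 1.6094 / 3.04 = 0.529.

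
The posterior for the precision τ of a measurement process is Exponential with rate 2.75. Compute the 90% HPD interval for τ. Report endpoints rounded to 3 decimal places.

The exponential density is strictly decreasing on [0, ∞), so the HPD interval is anchored at 0: [0, q] with P(τ ≤ q) = 0.90.
q = −ln(1 − 0.90) / 2.75 = 2.3026 / 2.75 = 0.837.

[0.000, 0.837]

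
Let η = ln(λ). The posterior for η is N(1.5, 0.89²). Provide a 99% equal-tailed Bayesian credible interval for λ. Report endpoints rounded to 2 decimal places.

[0.45, 44.37]

On the log scale the 99% interval is 1.5 ± 2.576 × 0.89 = [-0.7925, 3.7925].
Exponentiate: [e^-0.7925, e^3.7925] = [0.45, 44.37].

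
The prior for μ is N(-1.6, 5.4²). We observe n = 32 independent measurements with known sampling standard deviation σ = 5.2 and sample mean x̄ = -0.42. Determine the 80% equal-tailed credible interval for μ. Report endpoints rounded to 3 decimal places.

[-1.615, 0.708]

Posterior precision = 1/5.4² + 32/5.2² = 0.0343 + 1.1834 = 1.2177, so posterior SD = 0.9062.
Posterior mean = (-1.6/5.4² + 32·-0.42/5.2²) / 1.2177 = -0.4532.
Interval: -0.4532 ± 1.282 × 0.9062 → [-1.615, 0.708].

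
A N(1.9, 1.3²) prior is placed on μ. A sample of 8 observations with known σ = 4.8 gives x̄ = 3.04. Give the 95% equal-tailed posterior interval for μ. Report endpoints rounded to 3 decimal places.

Posterior precision = 1/1.3² + 8/4.8² = 0.5917 + 0.3472 = 0.9389, so posterior SD = 1.0320.
Posterior mean = (1.9/1.3² + 8·3.04/4.8²) / 0.9389 = 2.3216.
Interval: 2.3216 ± 1.960 × 1.0320 → [0.299, 4.344].

[0.299, 4.344]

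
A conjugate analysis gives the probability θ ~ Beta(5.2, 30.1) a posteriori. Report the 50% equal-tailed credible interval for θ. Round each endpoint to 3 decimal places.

[0.104, 0.183]

Posterior: Beta(5.2, 30.1).
Equal-tailed 50% interval: the 0.25 and 0.75 quantiles of Beta(5.2, 30.1).
Posterior mean ≈ 0.147, SD ≈ 0.059; a Normal approximation gives roughly [0.108, 0.187].
Exact: F⁻¹(0.25) = 0.104; F⁻¹(0.75) = 0.183.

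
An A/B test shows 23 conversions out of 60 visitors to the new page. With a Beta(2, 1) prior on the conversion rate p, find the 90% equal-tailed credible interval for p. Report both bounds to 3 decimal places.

Posterior: Beta(2+23, 1+37) = Beta(25, 38).
Equal-tailed 90% interval: the 0.05 and 0.95 quantiles of Beta(25, 38).
Posterior mean ≈ 0.397, SD ≈ 0.061; a Normal approximation gives roughly [0.296, 0.497].
Exact: F⁻¹(0.05) = 0.298; F⁻¹(0.95) = 0.499.

[0.298, 0.499]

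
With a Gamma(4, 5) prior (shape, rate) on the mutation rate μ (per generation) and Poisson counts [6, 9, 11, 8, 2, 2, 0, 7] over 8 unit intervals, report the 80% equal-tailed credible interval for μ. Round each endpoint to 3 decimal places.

Posterior: Gamma(4+45, 5+8) = Gamma(49, 13) (shape, rate).
Equal-tailed 80% interval: Gamma(49, 13) quantiles at 0.1 and 0.9.
Posterior mean ≈ 3.769, SD ≈ 0.538; a Normal approximation gives roughly [3.079, 4.459].
Exact: lower = 3.098; upper = 4.474.

[3.098, 4.474]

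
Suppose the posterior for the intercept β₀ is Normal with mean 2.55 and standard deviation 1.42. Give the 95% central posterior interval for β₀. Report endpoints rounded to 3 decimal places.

The posterior is symmetric, so the 95% equal-tailed interval is β₀ = 2.55 ± z·1.42 with z = 1.960.
Half-width: 1.960 × 1.42 = 2.783.
2.55 − 2.783 = -0.233; 2.55 + 2.783 = 5.333.

[-0.233, 5.333]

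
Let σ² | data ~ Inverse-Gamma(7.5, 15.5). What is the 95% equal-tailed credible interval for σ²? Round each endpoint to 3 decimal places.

[1.128, 4.950]

Inverse-Gamma(7.5, 15.5) quantiles: F⁻¹(0.025) and F⁻¹(0.975).
Equivalently, 1/σ² ~ Gamma(7.5, rate = 15.5); invert its 0.975 and 0.025 quantiles.
Posterior mean ≈ 2.385, SD ≈ 1.017; a Normal approximation gives roughly [0.392, 4.378].
Exact: lower = 1.128; upper = 4.950.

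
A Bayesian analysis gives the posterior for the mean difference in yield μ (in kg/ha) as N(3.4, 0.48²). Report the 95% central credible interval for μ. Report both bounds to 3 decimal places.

[2.459, 4.341]

The posterior is symmetric, so the 95% equal-tailed interval is μ = 3.4 ± z·0.48 with z = 1.960.
Half-width: 1.960 × 0.48 = 0.941.
3.4 − 0.941 = 2.459; 3.4 + 0.941 = 4.341.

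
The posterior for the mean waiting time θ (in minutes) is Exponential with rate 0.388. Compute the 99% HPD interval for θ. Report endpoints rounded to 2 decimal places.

[0.00, 11.87]

The exponential density is strictly decreasing on [0, ∞), so the HPD interval is anchored at 0: [0, q] with P(θ ≤ q) = 0.99.
q = −ln(1 − 0.99) / 0.388 = 4.6052 / 0.388 = 11.87.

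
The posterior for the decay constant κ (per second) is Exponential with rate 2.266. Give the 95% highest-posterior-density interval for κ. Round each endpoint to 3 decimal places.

The exponential density is strictly decreasing on [0, ∞), so the HPD interval is anchored at 0: [0, q] with P(κ ≤ q) = 0.95.
q = −ln(1 − 0.95) / 2.266 = 2.9957 / 2.266 = 1.322.

[0.000, 1.322]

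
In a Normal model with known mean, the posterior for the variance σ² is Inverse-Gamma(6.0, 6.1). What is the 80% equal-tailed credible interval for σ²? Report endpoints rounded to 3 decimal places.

Inverse-Gamma(6.0, 6.1) quantiles: F⁻¹(0.1) and F⁻¹(0.9).
Equivalently, 1/σ² ~ Gamma(6.0, rate = 6.1); invert its 0.9 and 0.1 quantiles.
Posterior mean ≈ 1.220, SD ≈ 0.610; a Normal approximation gives roughly [0.438, 2.002].
Exact: lower = 0.658; upper = 1.935.

[0.658, 1.935]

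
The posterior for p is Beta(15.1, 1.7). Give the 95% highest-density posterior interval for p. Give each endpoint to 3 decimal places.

[0.759, 0.999]

The posterior is unimodal and skewed, so the HPD interval has equal density at both endpoints and is the shortest 95% interval.
Solving f(0.759) = f(0.999) with F(0.999) − F(0.759) = 0.95 gives [0.759, 0.999].
For comparison, the equal-tailed interval is [0.721, 0.990]; the HPD is narrower and shifted toward the mode.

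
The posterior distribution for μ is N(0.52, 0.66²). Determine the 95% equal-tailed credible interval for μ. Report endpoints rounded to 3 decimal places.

The posterior is symmetric, so the 95% equal-tailed interval is μ = 0.52 ± z·0.66 with z = 1.960.
Half-width: 1.960 × 0.66 = 1.294.
0.52 − 1.294 = -0.774; 0.52 + 1.294 = 1.814.

[-0.774, 1.814]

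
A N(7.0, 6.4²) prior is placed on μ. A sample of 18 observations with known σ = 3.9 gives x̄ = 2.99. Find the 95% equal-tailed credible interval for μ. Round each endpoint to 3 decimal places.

[1.288, 4.854]

Posterior precision = 1/6.4² + 18/3.9² = 0.0244 + 1.1834 = 1.2078, so posterior SD = 0.9099.
Posterior mean = (7.0/6.4² + 18·2.99/3.9²) / 1.2078 = 3.0711.
Interval: 3.0711 ± 1.960 × 0.9099 → [1.288, 4.854].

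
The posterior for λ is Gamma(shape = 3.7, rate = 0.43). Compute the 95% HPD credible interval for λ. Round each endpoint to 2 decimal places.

The posterior is unimodal and skewed, so the HPD interval has equal density at both endpoints and is the shortest 95% interval.
Solving f(1.35) = f(17.42) with F(17.42) − F(1.35) = 0.95 gives [1.35, 17.42].
For comparison, the equal-tailed interval is [2.19, 19.33]; the HPD is narrower and shifted toward the mode.

[1.35, 17.42]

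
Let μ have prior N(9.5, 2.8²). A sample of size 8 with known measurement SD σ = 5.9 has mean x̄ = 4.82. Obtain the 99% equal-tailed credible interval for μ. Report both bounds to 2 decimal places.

[2.18, 10.80]

Posterior precision = 1/2.8² + 8/5.9² = 0.1276 + 0.2298 = 0.3574, so posterior SD = 1.6728.
Posterior mean = (9.5/2.8² + 8·4.82/5.9²) / 0.3574 = 6.4904.
Interval: 6.4904 ± 2.576 × 1.6728 → [2.18, 10.80].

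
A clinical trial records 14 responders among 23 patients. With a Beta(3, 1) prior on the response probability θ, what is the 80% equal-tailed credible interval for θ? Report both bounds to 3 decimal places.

[0.509, 0.746]

Posterior: Beta(3+14, 1+9) = Beta(17, 10).
Equal-tailed 80% interval: the 0.1 and 0.9 quantiles of Beta(17, 10).
Posterior mean ≈ 0.630, SD ≈ 0.091; a Normal approximation gives roughly [0.513, 0.747].
Exact: F⁻¹(0.1) = 0.509; F⁻¹(0.9) = 0.746.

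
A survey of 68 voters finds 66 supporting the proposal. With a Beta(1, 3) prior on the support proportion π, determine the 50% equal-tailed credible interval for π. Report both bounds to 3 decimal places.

Posterior: Beta(1+66, 3+2) = Beta(67, 5).
Equal-tailed 50% interval: the 0.25 and 0.75 quantiles of Beta(67, 5).
Posterior mean ≈ 0.931, SD ≈ 0.030; a Normal approximation gives roughly [0.910, 0.951].
Exact: F⁻¹(0.25) = 0.913; F⁻¹(0.75) = 0.952.

[0.913, 0.952]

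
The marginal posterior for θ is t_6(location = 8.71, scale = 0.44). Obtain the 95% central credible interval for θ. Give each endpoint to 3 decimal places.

[7.633, 9.787]

The t_6 distribution is symmetric; the 95% interval is 8.71 ± t·0.44 with t_{0.975,6} = 2.447.
Half-width: 2.447 × 0.44 = 1.077.
8.71 − 1.077 = 7.633; 8.71 + 1.077 = 9.787.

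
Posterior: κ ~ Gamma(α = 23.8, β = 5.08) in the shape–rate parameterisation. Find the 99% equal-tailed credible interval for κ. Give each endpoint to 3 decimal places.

[2.580, 7.526]

Posterior: Gamma(shape 23.8, rate 5.08).
Equal-tailed 99% interval: Gamma(23.8, 5.08) quantiles at 0.005 and 0.995.
Posterior mean ≈ 4.685, SD ≈ 0.960; a Normal approximation gives roughly [2.211, 7.159].
Exact: lower = 2.580; upper = 7.526.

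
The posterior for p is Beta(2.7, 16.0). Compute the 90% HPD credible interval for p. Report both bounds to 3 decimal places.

The posterior is unimodal and skewed, so the HPD interval has equal density at both endpoints and is the shortest 90% interval.
Solving f(0.022) = f(0.261) with F(0.261) − F(0.022) = 0.90 gives [0.022, 0.261].
For comparison, the equal-tailed interval is [0.039, 0.294]; the HPD is narrower and shifted toward the mode.

[0.022, 0.261]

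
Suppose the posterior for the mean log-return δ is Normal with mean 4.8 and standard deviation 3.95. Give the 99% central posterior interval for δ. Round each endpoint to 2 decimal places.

The posterior is symmetric, so the 99% equal-tailed interval is δ = 4.8 ± z·3.95 with z = 2.576.
Half-width: 2.576 × 3.95 = 10.17.
4.8 − 10.17 = -5.37; 4.8 + 10.17 = 14.97.

[-5.37, 14.97]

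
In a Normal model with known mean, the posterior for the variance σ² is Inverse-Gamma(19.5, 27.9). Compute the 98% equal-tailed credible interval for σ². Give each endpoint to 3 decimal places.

[0.894, 2.604]

Inverse-Gamma(19.5, 27.9) quantiles: F⁻¹(0.01) and F⁻¹(0.99).
Equivalently, 1/σ² ~ Gamma(19.5, rate = 27.9); invert its 0.99 and 0.01 quantiles.
Posterior mean ≈ 1.508, SD ≈ 0.361; a Normal approximation gives roughly [0.669, 2.347].
Exact: lower = 0.894; upper = 2.604.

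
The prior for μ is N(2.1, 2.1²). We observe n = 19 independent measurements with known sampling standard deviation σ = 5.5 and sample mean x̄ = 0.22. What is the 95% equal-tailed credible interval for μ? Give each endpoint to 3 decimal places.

[-1.401, 2.839]

Posterior precision = 1/2.1² + 19/5.5² = 0.2268 + 0.6281 = 0.8549, so posterior SD = 1.0816.
Posterior mean = (2.1/2.1² + 19·0.22/5.5²) / 0.8549 = 0.7187.
Interval: 0.7187 ± 1.960 × 1.0816 → [-1.401, 2.839].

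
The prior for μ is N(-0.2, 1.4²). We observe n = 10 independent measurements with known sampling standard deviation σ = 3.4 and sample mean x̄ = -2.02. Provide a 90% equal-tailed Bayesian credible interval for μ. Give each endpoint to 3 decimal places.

[-2.747, 0.058]

Posterior precision = 1/1.4² + 10/3.4² = 0.5102 + 0.8651 = 1.3753, so posterior SD = 0.8527.
Posterior mean = (-0.2/1.4² + 10·-2.02/3.4²) / 1.3753 = -1.3448.
Interval: -1.3448 ± 1.645 × 0.8527 → [-2.747, 0.058].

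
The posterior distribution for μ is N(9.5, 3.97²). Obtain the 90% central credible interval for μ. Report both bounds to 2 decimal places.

[2.97, 16.03]

The posterior is symmetric, so the 90% equal-tailed interval is μ = 9.5 ± z·3.97 with z = 1.645.
Half-width: 1.645 × 3.97 = 6.53.
9.5 − 6.53 = 2.97; 9.5 + 6.53 = 16.03.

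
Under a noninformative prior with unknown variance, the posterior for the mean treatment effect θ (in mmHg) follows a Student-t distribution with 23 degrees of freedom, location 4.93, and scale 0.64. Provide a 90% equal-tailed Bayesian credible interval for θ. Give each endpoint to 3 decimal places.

[3.833, 6.027]

The t_23 distribution is symmetric; the 90% interval is 4.93 ± t·0.64 with t_{0.95,23} = 1.714.
Half-width: 1.714 × 0.64 = 1.097.
4.93 − 1.097 = 3.833; 4.93 + 1.097 = 6.027.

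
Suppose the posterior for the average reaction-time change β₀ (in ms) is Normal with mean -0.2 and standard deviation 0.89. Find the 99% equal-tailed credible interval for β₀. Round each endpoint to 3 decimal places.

[-2.492, 2.092]

The posterior is symmetric, so the 99% equal-tailed interval is β₀ = -0.2 ± z·0.89 with z = 2.576.
Half-width: 2.576 × 0.89 = 2.292.
-0.2 − 2.292 = -2.492; -0.2 + 2.292 = 2.092.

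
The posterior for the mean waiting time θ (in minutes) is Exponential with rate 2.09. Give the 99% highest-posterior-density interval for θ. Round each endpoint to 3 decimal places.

The exponential density is strictly decreasing on [0, ∞), so the HPD interval is anchored at 0: [0, q] with P(θ ≤ q) = 0.99.
q = −ln(1 − 0.99) / 2.09 = 4.6052 / 2.09 = 2.203.

[0.000, 2.203]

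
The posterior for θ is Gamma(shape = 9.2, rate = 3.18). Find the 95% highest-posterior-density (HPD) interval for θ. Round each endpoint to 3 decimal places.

The posterior is unimodal and skewed, so the HPD interval has equal density at both endpoints and is the shortest 95% interval.
Solving f(1.181) = f(4.794) with F(4.794) − F(1.181) = 0.95 gives [1.181, 4.794].
For comparison, the equal-tailed interval is [1.336, 5.041]; the HPD is narrower and shifted toward the mode.

[1.181, 4.794]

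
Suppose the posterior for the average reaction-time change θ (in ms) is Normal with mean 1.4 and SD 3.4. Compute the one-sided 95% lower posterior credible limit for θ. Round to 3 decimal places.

Need L with P(θ ≥ L) = 0.95: L = 1.4 − z_{0.05}·3.4.
z = 1.645; L = 1.4 − 1.645 × 3.4 = -4.193.

-4.193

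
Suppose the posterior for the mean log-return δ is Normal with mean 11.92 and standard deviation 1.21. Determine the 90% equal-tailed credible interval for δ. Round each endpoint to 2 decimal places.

[9.93, 13.91]

The posterior is symmetric, so the 90% equal-tailed interval is δ = 11.92 ± z·1.21 with z = 1.645.
Half-width: 1.645 × 1.21 = 1.99.
11.92 − 1.99 = 9.93; 11.92 + 1.99 = 13.91.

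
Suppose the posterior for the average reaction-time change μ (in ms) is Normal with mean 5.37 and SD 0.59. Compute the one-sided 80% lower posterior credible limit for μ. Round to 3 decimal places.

Need L with P(μ ≥ L) = 0.80: L = 5.37 − z_{0.2}·0.59.
z = 0.842; L = 5.37 − 0.842 × 0.59 = 4.873.

4.873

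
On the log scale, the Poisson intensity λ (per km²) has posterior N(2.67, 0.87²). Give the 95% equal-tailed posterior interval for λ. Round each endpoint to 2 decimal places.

On the log scale the 95% interval is 2.67 ± 1.960 × 0.87 = [0.9648, 4.3752].
Exponentiate: [e^0.9648, e^4.3752] = [2.62, 79.45].

[2.62, 79.45]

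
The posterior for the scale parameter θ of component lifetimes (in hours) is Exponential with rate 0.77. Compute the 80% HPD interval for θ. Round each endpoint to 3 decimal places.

The exponential density is strictly decreasing on [0, ∞), so the HPD interval is anchored at 0: [0, q] with P(θ ≤ q) = 0.80.
q = −ln(1 − 0.80) / 0.77 = 1.6094 / 0.77 = 2.090.

[0.000, 2.090]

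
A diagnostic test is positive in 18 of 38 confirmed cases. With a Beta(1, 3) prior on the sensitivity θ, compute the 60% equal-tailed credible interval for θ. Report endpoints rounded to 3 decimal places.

Posterior: Beta(1+18, 3+20) = Beta(19, 23).
Equal-tailed 60% interval: the 0.2 and 0.8 quantiles of Beta(19, 23).
Posterior mean ≈ 0.452, SD ≈ 0.076; a Normal approximation gives roughly [0.388, 0.516].
Exact: F⁻¹(0.2) = 0.387; F⁻¹(0.8) = 0.517.

[0.387, 0.517]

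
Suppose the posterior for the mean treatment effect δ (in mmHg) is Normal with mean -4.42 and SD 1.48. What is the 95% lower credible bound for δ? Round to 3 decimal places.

-6.854

Need L with P(δ ≥ L) = 0.95: L = -4.42 − z_{0.05}·1.48.
z = 1.645; L = -4.42 − 1.645 × 1.48 = -6.854.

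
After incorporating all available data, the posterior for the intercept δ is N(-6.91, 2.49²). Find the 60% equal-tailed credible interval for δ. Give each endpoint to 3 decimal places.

[-9.006, -4.814]

The posterior is symmetric, so the 60% equal-tailed interval is δ = -6.91 ± z·2.49 with z = 0.842.
Half-width: 0.842 × 2.49 = 2.096.
-6.91 − 2.096 = -9.006; -6.91 + 2.096 = -4.814.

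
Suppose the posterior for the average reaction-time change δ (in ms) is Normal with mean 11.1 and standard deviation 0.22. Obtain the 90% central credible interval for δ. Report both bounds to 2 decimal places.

[10.74, 11.46]

The posterior is symmetric, so the 90% equal-tailed interval is δ = 11.1 ± z·0.22 with z = 1.645.
Half-width: 1.645 × 0.22 = 0.36.
11.1 − 0.36 = 10.74; 11.1 + 0.36 = 11.46.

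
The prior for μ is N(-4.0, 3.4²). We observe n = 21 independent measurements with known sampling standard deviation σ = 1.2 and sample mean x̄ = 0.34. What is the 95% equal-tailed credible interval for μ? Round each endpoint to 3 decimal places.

Posterior precision = 1/3.4² + 21/1.2² = 0.0865 + 14.5833 = 14.6698, so posterior SD = 0.2611.
Posterior mean = (-4.0/3.4² + 21·0.34/1.2²) / 14.6698 = 0.3144.
Interval: 0.3144 ± 1.960 × 0.2611 → [-0.197, 0.826].

[-0.197, 0.826]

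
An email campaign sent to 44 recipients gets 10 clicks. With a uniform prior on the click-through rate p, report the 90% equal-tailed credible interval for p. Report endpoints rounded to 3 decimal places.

[0.144, 0.348]

Posterior: Beta(1+10, 1+34) = Beta(11, 35).
Equal-tailed 90% interval: the 0.05 and 0.95 quantiles of Beta(11, 35).
Posterior mean ≈ 0.239, SD ≈ 0.062; a Normal approximation gives roughly [0.137, 0.341].
Exact: F⁻¹(0.05) = 0.144; F⁻¹(0.95) = 0.348.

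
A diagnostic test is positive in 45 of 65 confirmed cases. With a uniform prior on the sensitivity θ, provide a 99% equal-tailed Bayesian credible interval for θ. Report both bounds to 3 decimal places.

Posterior: Beta(1+45, 1+20) = Beta(46, 21).
Equal-tailed 99% interval: the 0.005 and 0.995 quantiles of Beta(46, 21).
Posterior mean ≈ 0.687, SD ≈ 0.056; a Normal approximation gives roughly [0.542, 0.831].
Exact: F⁻¹(0.005) = 0.533; F⁻¹(0.995) = 0.819.

[0.533, 0.819]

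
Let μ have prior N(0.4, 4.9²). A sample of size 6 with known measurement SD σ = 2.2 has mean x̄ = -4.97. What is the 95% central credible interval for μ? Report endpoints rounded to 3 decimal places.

[-6.527, -3.064]

Posterior precision = 1/4.9² + 6/2.2² = 0.0416 + 1.2397 = 1.2813, so posterior SD = 0.8834.
Posterior mean = (0.4/4.9² + 6·-4.97/2.2²) / 1.2813 = -4.7954.
Interval: -4.7954 ± 1.960 × 0.8834 → [-6.527, -3.064].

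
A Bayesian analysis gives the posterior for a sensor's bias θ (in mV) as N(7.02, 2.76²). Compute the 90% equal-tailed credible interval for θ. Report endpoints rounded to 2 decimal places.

The posterior is symmetric, so the 90% equal-tailed interval is θ = 7.02 ± z·2.76 with z = 1.645.
Half-width: 1.645 × 2.76 = 4.54.
7.02 − 4.54 = 2.48; 7.02 + 4.54 = 11.56.

[2.48, 11.56]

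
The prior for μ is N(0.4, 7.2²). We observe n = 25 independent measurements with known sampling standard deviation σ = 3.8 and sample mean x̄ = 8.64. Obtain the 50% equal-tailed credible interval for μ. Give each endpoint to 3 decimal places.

Posterior precision = 1/7.2² + 25/3.8² = 0.0193 + 1.7313 = 1.7506, so posterior SD = 0.7558.
Posterior mean = (0.4/7.2² + 25·8.64/3.8²) / 1.7506 = 8.5492.
Interval: 8.5492 ± 0.674 × 0.7558 → [8.039, 9.059].

[8.039, 9.059]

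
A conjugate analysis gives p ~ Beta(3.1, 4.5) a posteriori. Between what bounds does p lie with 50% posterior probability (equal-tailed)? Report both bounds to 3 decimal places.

Posterior: Beta(3.1, 4.5).
Equal-tailed 50% interval: the 0.25 and 0.75 quantiles of Beta(3.1, 4.5).
Posterior mean ≈ 0.408, SD ≈ 0.168; a Normal approximation gives roughly [0.295, 0.521].
Exact: F⁻¹(0.25) = 0.282; F⁻¹(0.75) = 0.526.

[0.282, 0.526]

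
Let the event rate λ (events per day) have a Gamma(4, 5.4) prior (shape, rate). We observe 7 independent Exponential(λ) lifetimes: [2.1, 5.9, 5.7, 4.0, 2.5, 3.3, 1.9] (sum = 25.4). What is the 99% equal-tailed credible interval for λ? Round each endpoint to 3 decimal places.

Posterior: Gamma(4+7, 5.4+25.4) = Gamma(11, 30.8) (shape, rate).
Equal-tailed 99% interval: Gamma(11, 30.8) quantiles at 0.005 and 0.995.
Posterior mean ≈ 0.357, SD ≈ 0.108; a Normal approximation gives roughly [0.080, 0.635].
Exact: lower = 0.140; upper = 0.695.

[0.140, 0.695]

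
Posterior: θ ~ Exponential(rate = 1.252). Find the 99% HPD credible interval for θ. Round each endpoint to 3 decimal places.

The exponential density is strictly decreasing on [0, ∞), so the HPD interval is anchored at 0: [0, q] with P(θ ≤ q) = 0.99.
q = −ln(1 − 0.99) / 1.252 = 4.6052 / 1.252 = 3.678.

[0.000, 3.678]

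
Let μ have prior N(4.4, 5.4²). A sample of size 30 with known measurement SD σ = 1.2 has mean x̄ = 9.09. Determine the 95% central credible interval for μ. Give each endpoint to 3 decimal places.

Posterior precision = 1/5.4² + 30/1.2² = 0.0343 + 20.8333 = 20.8676, so posterior SD = 0.2189.
Posterior mean = (4.4/5.4² + 30·9.09/1.2²) / 20.8676 = 9.0823.
Interval: 9.0823 ± 1.960 × 0.2189 → [8.653, 9.511].

[8.653, 9.511]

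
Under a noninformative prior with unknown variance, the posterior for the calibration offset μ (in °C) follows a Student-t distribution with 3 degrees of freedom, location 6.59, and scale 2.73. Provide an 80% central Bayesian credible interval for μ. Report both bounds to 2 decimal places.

The t_3 distribution is symmetric; the 80% interval is 6.59 ± t·2.73 with t_{0.9,3} = 1.638.
Half-width: 1.638 × 2.73 = 4.47.
6.59 − 4.47 = 2.12; 6.59 + 4.47 = 11.06.

[2.12, 11.06]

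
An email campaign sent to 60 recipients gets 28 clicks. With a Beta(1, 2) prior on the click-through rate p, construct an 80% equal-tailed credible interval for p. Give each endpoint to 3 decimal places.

Posterior: Beta(1+28, 2+32) = Beta(29, 34).
Equal-tailed 80% interval: the 0.1 and 0.9 quantiles of Beta(29, 34).
Posterior mean ≈ 0.460, SD ≈ 0.062; a Normal approximation gives roughly [0.380, 0.540].
Exact: F⁻¹(0.1) = 0.380; F⁻¹(0.9) = 0.541.

[0.380, 0.541]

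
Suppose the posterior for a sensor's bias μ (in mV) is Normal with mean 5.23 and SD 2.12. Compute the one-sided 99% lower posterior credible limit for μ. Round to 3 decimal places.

Need L with P(μ ≥ L) = 0.99: L = 5.23 − z_{0.01}·2.12.
z = 2.326; L = 5.23 − 2.326 × 2.12 = 0.298.

0.298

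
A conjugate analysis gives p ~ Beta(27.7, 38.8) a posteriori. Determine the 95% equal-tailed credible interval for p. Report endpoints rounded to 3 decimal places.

Posterior: Beta(27.7, 38.8).
Equal-tailed 95% interval: the 0.025 and 0.975 quantiles of Beta(27.7, 38.8).
Posterior mean ≈ 0.417, SD ≈ 0.060; a Normal approximation gives roughly [0.299, 0.534].
Exact: F⁻¹(0.025) = 0.302; F⁻¹(0.975) = 0.536.

[0.302, 0.536]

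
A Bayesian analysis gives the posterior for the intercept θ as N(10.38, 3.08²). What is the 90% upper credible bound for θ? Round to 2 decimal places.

14.33

Need U with P(θ ≤ U) = 0.90: U = 10.38 + z_{0.1}·3.08.
z = 1.282; U = 10.38 + 1.282 × 3.08 = 14.33.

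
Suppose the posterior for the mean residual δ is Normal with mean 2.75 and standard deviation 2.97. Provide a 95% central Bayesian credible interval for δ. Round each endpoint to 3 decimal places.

[-3.071, 8.571]

The posterior is symmetric, so the 95% equal-tailed interval is δ = 2.75 ± z·2.97 with z = 1.960.
Half-width: 1.960 × 2.97 = 5.821.
2.75 − 5.821 = -3.071; 2.75 + 5.821 = 8.571.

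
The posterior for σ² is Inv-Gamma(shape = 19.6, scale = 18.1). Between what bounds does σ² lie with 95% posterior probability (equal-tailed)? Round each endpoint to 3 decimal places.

Inverse-Gamma(19.6, 18.1) quantiles: F⁻¹(0.025) and F⁻¹(0.975).
Equivalently, 1/σ² ~ Gamma(19.6, rate = 18.1); invert its 0.975 and 0.025 quantiles.
Posterior mean ≈ 0.973, SD ≈ 0.232; a Normal approximation gives roughly [0.518, 1.428].
Exact: lower = 0.620; upper = 1.520.

[0.620, 1.520]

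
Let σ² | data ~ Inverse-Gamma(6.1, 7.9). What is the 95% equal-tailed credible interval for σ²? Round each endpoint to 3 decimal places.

Inverse-Gamma(6.1, 7.9) quantiles: F⁻¹(0.025) and F⁻¹(0.975).
Equivalently, 1/σ² ~ Gamma(6.1, rate = 7.9); invert its 0.975 and 0.025 quantiles.
Posterior mean ≈ 1.549, SD ≈ 0.765; a Normal approximation gives roughly [0.050, 3.048].
Exact: lower = 0.669; upper = 3.493.

[0.669, 3.493]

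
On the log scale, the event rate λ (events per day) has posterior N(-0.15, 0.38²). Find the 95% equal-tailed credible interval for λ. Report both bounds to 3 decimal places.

On the log scale the 95% interval is -0.15 ± 1.960 × 0.38 = [-0.8948, 0.5948].
Exponentiate: [e^-0.8948, e^0.5948] = [0.409, 1.813].

[0.409, 1.813]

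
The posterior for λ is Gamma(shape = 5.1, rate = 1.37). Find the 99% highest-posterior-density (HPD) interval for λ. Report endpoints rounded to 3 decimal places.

The posterior is unimodal and skewed, so the HPD interval has equal density at both endpoints and is the shortest 99% interval.
Solving f(0.576) = f(8.704) with F(8.704) − F(0.576) = 0.99 gives [0.576, 8.704].
For comparison, the equal-tailed interval is [0.819, 9.308]; the HPD is narrower and shifted toward the mode.

[0.576, 8.704]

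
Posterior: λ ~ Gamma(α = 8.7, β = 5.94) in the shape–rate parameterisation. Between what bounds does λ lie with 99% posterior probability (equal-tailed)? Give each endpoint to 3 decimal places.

[0.499, 3.055]

Posterior: Gamma(shape 8.7, rate 5.94).
Equal-tailed 99% interval: Gamma(8.7, 5.94) quantiles at 0.005 and 0.995.
Posterior mean ≈ 1.465, SD ≈ 0.497; a Normal approximation gives roughly [0.186, 2.744].
Exact: lower = 0.499; upper = 3.055.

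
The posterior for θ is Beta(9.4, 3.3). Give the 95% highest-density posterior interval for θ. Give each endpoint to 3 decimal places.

The posterior is unimodal and skewed, so the HPD interval has equal density at both endpoints and is the shortest 95% interval.
Solving f(0.509) = f(0.950) with F(0.950) − F(0.509) = 0.95 gives [0.509, 0.950].
For comparison, the equal-tailed interval is [0.478, 0.931]; the HPD is narrower and shifted toward the mode.

[0.509, 0.950]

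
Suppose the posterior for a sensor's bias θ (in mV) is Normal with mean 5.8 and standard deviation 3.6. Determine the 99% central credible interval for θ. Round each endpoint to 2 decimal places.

[-3.47, 15.07]

The posterior is symmetric, so the 99% equal-tailed interval is θ = 5.8 ± z·3.6 with z = 2.576.
Half-width: 2.576 × 3.6 = 9.27.
5.8 − 9.27 = -3.47; 5.8 + 9.27 = 15.07.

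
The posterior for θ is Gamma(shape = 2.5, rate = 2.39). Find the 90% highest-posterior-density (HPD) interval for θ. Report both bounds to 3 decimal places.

[0.100, 1.974]

The posterior is unimodal and skewed, so the HPD interval has equal density at both endpoints and is the shortest 90% interval.
Solving f(0.100) = f(1.974) with F(1.974) − F(0.100) = 0.90 gives [0.100, 1.974].
For comparison, the equal-tailed interval is [0.240, 2.316]; the HPD is narrower and shifted toward the mode.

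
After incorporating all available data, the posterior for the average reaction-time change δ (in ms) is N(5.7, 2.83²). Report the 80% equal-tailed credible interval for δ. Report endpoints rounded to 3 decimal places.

[2.073, 9.327]

The posterior is symmetric, so the 80% equal-tailed interval is δ = 5.7 ± z·2.83 with z = 1.282.
Half-width: 1.282 × 2.83 = 3.627.
5.7 − 3.627 = 2.073; 5.7 + 3.627 = 9.327.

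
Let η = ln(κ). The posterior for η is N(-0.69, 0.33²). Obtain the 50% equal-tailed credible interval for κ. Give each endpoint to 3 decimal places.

[0.401, 0.627]

On the log scale the 50% interval is -0.69 ± 0.674 × 0.33 = [-0.9126, -0.4674].
Exponentiate: [e^-0.9126, e^-0.4674] = [0.401, 0.627].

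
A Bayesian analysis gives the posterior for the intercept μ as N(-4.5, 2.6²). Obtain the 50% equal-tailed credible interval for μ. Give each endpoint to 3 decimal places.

The posterior is symmetric, so the 50% equal-tailed interval is μ = -4.5 ± z·2.6 with z = 0.674.
Half-width: 0.674 × 2.6 = 1.754.
-4.5 − 1.754 = -6.254; -4.5 + 1.754 = -2.746.

[-6.254, -2.746]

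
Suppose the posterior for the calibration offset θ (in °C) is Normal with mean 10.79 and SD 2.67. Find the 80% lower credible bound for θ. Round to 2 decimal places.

Need L with P(θ ≥ L) = 0.80: L = 10.79 − z_{0.2}·2.67.
z = 0.842; L = 10.79 − 0.842 × 2.67 = 8.54.

8.54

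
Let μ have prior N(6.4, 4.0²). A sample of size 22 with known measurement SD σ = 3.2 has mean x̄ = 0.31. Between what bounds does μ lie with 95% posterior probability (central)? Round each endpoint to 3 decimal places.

[-0.836, 1.800]

Posterior precision = 1/4.0² + 22/3.2² = 0.0625 + 2.1484 = 2.2109, so posterior SD = 0.6725.
Posterior mean = (6.4/4.0² + 22·0.31/3.2²) / 2.2109 = 0.4822.
Interval: 0.4822 ± 1.960 × 0.6725 → [-0.836, 1.800].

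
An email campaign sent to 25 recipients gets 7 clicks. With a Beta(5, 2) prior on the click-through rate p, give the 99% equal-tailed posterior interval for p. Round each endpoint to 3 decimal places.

Posterior: Beta(5+7, 2+18) = Beta(12, 20).
Equal-tailed 99% interval: the 0.005 and 0.995 quantiles of Beta(12, 20).
Posterior mean ≈ 0.375, SD ≈ 0.084; a Normal approximation gives roughly [0.158, 0.592].
Exact: F⁻¹(0.005) = 0.178; F⁻¹(0.995) = 0.600.

[0.178, 0.600]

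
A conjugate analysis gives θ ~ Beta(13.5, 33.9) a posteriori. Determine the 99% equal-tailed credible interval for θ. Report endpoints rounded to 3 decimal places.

Posterior: Beta(13.5, 33.9).
Equal-tailed 99% interval: the 0.005 and 0.995 quantiles of Beta(13.5, 33.9).
Posterior mean ≈ 0.285, SD ≈ 0.065; a Normal approximation gives roughly [0.118, 0.452].
Exact: F⁻¹(0.005) = 0.138; F⁻¹(0.995) = 0.465.

[0.138, 0.465]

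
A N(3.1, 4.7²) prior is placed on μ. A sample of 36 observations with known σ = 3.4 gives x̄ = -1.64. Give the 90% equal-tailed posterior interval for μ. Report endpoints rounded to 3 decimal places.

[-2.497, -0.647]

Posterior precision = 1/4.7² + 36/3.4² = 0.0453 + 3.1142 = 3.1595, so posterior SD = 0.5626.
Posterior mean = (3.1/4.7² + 36·-1.64/3.4²) / 3.1595 = -1.5721.
Interval: -1.5721 ± 1.645 × 0.5626 → [-2.497, -0.647].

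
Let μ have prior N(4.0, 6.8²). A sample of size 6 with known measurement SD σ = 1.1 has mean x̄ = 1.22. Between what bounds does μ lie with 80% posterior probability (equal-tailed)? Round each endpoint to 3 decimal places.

[0.658, 1.806]

Posterior precision = 1/6.8² + 6/1.1² = 0.0216 + 4.9587 = 4.9803, so posterior SD = 0.4481.
Posterior mean = (4.0/6.8² + 6·1.22/1.1²) / 4.9803 = 1.2321.
Interval: 1.2321 ± 1.282 × 0.4481 → [0.658, 1.806].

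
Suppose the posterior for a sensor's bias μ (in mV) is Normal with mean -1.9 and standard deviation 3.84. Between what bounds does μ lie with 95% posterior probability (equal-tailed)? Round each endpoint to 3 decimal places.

[-9.426, 5.626]

The posterior is symmetric, so the 95% equal-tailed interval is μ = -1.9 ± z·3.84 with z = 1.960.
Half-width: 1.960 × 3.84 = 7.526.
-1.9 − 7.526 = -9.426; -1.9 + 7.526 = 5.626.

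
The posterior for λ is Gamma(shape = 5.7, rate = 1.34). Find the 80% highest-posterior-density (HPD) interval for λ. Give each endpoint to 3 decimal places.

[1.798, 6.060]

The posterior is unimodal and skewed, so the HPD interval has equal density at both endpoints and is the shortest 80% interval.
Solving f(1.798) = f(6.060) with F(6.060) − F(1.798) = 0.80 gives [1.798, 6.060].
For comparison, the equal-tailed interval is [2.189, 6.637]; the HPD is narrower and shifted toward the mode.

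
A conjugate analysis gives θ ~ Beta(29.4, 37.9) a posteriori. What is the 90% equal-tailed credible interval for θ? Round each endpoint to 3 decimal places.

[0.339, 0.537]

Posterior: Beta(29.4, 37.9).
Equal-tailed 90% interval: the 0.05 and 0.95 quantiles of Beta(29.4, 37.9).
Posterior mean ≈ 0.437, SD ≈ 0.060; a Normal approximation gives roughly [0.338, 0.536].
Exact: F⁻¹(0.05) = 0.339; F⁻¹(0.95) = 0.537.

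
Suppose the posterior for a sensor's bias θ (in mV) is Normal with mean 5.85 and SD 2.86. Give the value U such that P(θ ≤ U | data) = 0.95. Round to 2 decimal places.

10.55

Need U with P(θ ≤ U) = 0.95: U = 5.85 + z_{0.05}·2.86.
z = 1.645; U = 5.85 + 1.645 × 2.86 = 10.55.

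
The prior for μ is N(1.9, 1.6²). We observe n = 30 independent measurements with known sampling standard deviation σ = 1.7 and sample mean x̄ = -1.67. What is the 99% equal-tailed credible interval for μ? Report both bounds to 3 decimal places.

Posterior precision = 1/1.6² + 30/1.7² = 0.3906 + 10.3806 = 10.7712, so posterior SD = 0.3047.
Posterior mean = (1.9/1.6² + 30·-1.67/1.7²) / 10.7712 = -1.5405.
Interval: -1.5405 ± 2.576 × 0.3047 → [-2.325, -0.756].

[-2.325, -0.756]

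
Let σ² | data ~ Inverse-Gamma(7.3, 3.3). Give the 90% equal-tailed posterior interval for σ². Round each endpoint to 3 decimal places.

Inverse-Gamma(7.3, 3.3) quantiles: F⁻¹(0.05) and F⁻¹(0.95).
Equivalently, 1/σ² ~ Gamma(7.3, rate = 3.3); invert its 0.95 and 0.05 quantiles.
Posterior mean ≈ 0.524, SD ≈ 0.228; a Normal approximation gives roughly [0.150, 0.898].
Exact: lower = 0.270; upper = 0.945.

[0.270, 0.945]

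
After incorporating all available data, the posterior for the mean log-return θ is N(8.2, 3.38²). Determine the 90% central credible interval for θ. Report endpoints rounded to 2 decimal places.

[2.64, 13.76]

The posterior is symmetric, so the 90% equal-tailed interval is θ = 8.2 ± z·3.38 with z = 1.645.
Half-width: 1.645 × 3.38 = 5.56.
8.2 − 5.56 = 2.64; 8.2 + 5.56 = 13.76.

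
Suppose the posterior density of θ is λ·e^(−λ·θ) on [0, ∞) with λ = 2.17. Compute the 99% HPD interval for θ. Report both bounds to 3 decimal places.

The exponential density is strictly decreasing on [0, ∞), so the HPD interval is anchored at 0: [0, q] with P(θ ≤ q) = 0.99.
q = −ln(1 − 0.99) / 2.17 = 4.6052 / 2.17 = 2.122.

[0.000, 2.122]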